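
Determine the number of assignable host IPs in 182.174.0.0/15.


Host bits = 32 - 15 = 17
Total addresses = 2^17 = 131072
Usable = total - 2 (network and broadcast)
Usable hosts: 131070


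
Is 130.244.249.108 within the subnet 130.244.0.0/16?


Subnet network: 130.244.0.0
Test IP AND mask: 130.244.0.0
Yes, 130.244.249.108 is in 130.244.0.0/16


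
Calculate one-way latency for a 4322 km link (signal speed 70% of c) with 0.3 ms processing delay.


Speed = 0.7 * 3e5 km/s = 210000 km/s
Propagation delay = 4322 / 210000 = 0.0206 s = 20.581 ms
Processing delay = 0.3 ms
Total one-way latency = 20.881 ms


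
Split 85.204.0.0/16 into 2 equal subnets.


New prefix = 16 + 1 = 17
Each subnet has 32768 addresses
  85.204.0.0/17
  85.204.128.0/17
Subnets: 85.204.0.0/17, 85.204.128.0/17


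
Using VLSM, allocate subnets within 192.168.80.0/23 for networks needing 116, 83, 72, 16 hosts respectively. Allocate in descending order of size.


116 hosts -> /25 (126 usable): 192.168.80.0/25
83 hosts -> /25 (126 usable): 192.168.80.128/25
72 hosts -> /25 (126 usable): 192.168.81.0/25
16 hosts -> /27 (30 usable): 192.168.81.128/27
Allocation: 192.168.80.0/25 (116 hosts, 126 usable); 192.168.80.128/25 (83 hosts, 126 usable); 192.168.81.0/25 (72 hosts, 126 usable); 192.168.81.128/27 (16 hosts, 30 usable)


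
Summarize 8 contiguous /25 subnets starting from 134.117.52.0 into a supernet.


Original prefix: /25
Number of subnets: 8 = 2^3
New prefix = 25 - 3 = 22
Supernet: 134.117.52.0/22


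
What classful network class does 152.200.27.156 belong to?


First octet: 152
Binary: 10011000
10xxxxxx -> Class B (128-191)
Class B, default mask 255.255.0.0 (/16)


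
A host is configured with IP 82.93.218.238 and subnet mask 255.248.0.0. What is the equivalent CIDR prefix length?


Binary: 11111111.11111000.00000000.00000000
Count leading 1s
Prefix: /13


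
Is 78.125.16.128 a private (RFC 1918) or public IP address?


RFC 1918 private ranges:
  10.0.0.0/8 (10.0.0.0 - 10.255.255.255)
  172.16.0.0/12 (172.16.0.0 - 172.31.255.255)
  192.168.0.0/16 (192.168.0.0 - 192.168.255.255)
Public (not in any RFC 1918 range)


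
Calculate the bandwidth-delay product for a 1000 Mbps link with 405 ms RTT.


BDP = bandwidth * RTT
= 1000 Mbps * 405 ms
= 1000 * 1e6 * 405 / 1000 bits
= 405000000 bits
= 50625000 bytes
= 49438.4766 KB
BDP = 405000000 bits (50625000 bytes)


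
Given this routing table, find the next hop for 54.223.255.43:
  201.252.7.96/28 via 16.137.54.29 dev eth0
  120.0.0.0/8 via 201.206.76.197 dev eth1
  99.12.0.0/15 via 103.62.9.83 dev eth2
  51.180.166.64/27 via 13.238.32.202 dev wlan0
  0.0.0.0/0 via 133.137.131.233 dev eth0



Longest prefix match for 54.223.255.43:
  /28 201.252.7.96: no
  /8 120.0.0.0: no
  /15 99.12.0.0: no
  /27 51.180.166.64: no
  /0 0.0.0.0: MATCH
Selected: next-hop 133.137.131.233 via eth0 (matched /0)


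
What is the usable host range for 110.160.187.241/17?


Network: 110.160.128.0
Broadcast: 110.160.255.255
First usable = network + 1
Last usable = broadcast - 1
Range: 110.160.128.1 to 110.160.255.254


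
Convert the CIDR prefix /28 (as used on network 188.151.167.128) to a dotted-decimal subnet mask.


/28 means 28 network bits, 4 host bits
Binary: 11111111111111111111111111110000
Mask: 255.255.255.240


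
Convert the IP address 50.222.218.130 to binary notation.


50 = 00110010
222 = 11011110
218 = 11011010
130 = 10000010
Binary: 00110010.11011110.11011010.10000010


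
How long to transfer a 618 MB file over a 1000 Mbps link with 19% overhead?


Effective throughput = 1000 * (1 - 19/100) = 810 Mbps
File size in Mb = 618 * 8 = 4944 Mb
Time = 4944 / 810
Time = 6.1037 seconds


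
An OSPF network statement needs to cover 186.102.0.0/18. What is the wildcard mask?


Subnet mask: 255.255.192.0
Wildcard = 255.255.255.255 - subnet mask
255 - 255 = 0
255 - 255 = 0
255 - 192 = 63
255 - 0 = 255
Wildcard: 0.0.63.255


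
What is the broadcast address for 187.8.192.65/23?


Network: 187.8.192.0/23
Host bits = 9
Set all host bits to 1:
Broadcast: 187.8.193.255


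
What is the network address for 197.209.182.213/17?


IP:   11000101.11010001.10110110.11010101
Mask: 11111111.11111111.10000000.00000000
AND operation:
Net:  11000101.11010001.10000000.00000000
Network: 197.209.128.0/17


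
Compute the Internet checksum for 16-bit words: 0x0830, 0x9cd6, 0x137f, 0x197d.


Sum all words (with carry folding):
+ 0x0830 = 0x0830
+ 0x9cd6 = 0xa506
+ 0x137f = 0xb885
+ 0x197d = 0xd202
One's complement: ~0xd202
Checksum = 0x2dfd


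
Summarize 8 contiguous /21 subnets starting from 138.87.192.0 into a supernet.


Original prefix: /21
Number of subnets: 8 = 2^3
New prefix = 21 - 3 = 18
Supernet: 138.87.192.0/18


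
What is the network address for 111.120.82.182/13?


IP:   01101111.01111000.01010010.10110110
Mask: 11111111.11111000.00000000.00000000
AND operation:
Net:  01101111.01111000.00000000.00000000
Network: 111.120.0.0/13


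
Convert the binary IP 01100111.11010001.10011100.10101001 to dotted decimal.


01100111 = 103
11010001 = 209
10011100 = 156
10101001 = 169
IP: 103.209.156.169


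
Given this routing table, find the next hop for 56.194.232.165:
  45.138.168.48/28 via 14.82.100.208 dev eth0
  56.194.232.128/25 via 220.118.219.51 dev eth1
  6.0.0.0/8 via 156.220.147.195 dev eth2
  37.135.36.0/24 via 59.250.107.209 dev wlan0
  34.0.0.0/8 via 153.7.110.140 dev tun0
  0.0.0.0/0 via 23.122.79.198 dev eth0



Longest prefix match for 56.194.232.165:
  /28 45.138.168.48: no
  /25 56.194.232.128: MATCH
  /8 6.0.0.0: no
  /24 37.135.36.0: no
  /8 34.0.0.0: no
  /0 0.0.0.0: MATCH
Selected: next-hop 220.118.219.51 via eth1 (matched /25)


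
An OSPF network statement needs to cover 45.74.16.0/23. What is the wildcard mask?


Subnet mask: 255.255.254.0
Wildcard = 255.255.255.255 - subnet mask
255 - 255 = 0
255 - 255 = 0
255 - 254 = 1
255 - 0 = 255
Wildcard: 0.0.1.255


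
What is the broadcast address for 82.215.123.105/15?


Network: 82.214.0.0/15
Host bits = 17
Set all host bits to 1:
Broadcast: 82.215.255.255


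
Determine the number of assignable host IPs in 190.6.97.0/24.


Host bits = 32 - 24 = 8
Total addresses = 2^8 = 256
Usable = total - 2 (network and broadcast)
Usable hosts: 254


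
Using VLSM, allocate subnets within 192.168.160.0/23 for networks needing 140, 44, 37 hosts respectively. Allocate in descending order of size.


140 hosts -> /24 (254 usable): 192.168.160.0/24
44 hosts -> /26 (62 usable): 192.168.161.0/26
37 hosts -> /26 (62 usable): 192.168.161.64/26
Allocation: 192.168.160.0/24 (140 hosts, 254 usable); 192.168.161.0/26 (44 hosts, 62 usable); 192.168.161.64/26 (37 hosts, 62 usable)


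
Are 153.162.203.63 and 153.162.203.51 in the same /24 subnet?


Mask: 255.255.255.0
153.162.203.63 AND mask = 153.162.203.0
153.162.203.51 AND mask = 153.162.203.0
Yes, same subnet (153.162.203.0)


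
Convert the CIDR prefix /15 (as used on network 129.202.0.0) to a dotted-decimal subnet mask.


/15 means 15 network bits, 17 host bits
Binary: 11111111111111100000000000000000
Mask: 255.254.0.0


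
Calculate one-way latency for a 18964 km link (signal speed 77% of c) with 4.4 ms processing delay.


Speed = 0.77 * 3e5 km/s = 231000 km/s
Propagation delay = 18964 / 231000 = 0.0821 s = 82.0952 ms
Processing delay = 4.4 ms
Total one-way latency = 86.4952 ms


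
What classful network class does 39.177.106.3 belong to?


First octet: 39
Binary: 00100111
0xxxxxxx -> Class A (1-126)
Class A, default mask 255.0.0.0 (/8)


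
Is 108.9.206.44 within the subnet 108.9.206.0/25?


Subnet network: 108.9.206.0
Test IP AND mask: 108.9.206.0
Yes, 108.9.206.44 is in 108.9.206.0/25


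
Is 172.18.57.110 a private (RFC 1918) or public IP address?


RFC 1918 private ranges:
  10.0.0.0/8 (10.0.0.0 - 10.255.255.255)
  172.16.0.0/12 (172.16.0.0 - 172.31.255.255)
  192.168.0.0/16 (192.168.0.0 - 192.168.255.255)
Private (in 172.16.0.0/12)


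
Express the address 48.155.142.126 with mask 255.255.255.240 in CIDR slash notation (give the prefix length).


Binary: 11111111.11111111.11111111.11110000
Count leading 1s
Prefix: /28


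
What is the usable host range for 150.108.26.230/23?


Network: 150.108.26.0
Broadcast: 150.108.27.255
First usable = network + 1
Last usable = broadcast - 1
Range: 150.108.26.1 to 150.108.27.254


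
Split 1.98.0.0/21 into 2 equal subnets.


New prefix = 21 + 1 = 22
Each subnet has 1024 addresses
  1.98.0.0/22
  1.98.4.0/22
Subnets: 1.98.0.0/22, 1.98.4.0/22


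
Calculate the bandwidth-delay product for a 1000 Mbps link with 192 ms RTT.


BDP = bandwidth * RTT
= 1000 Mbps * 192 ms
= 1000 * 1e6 * 192 / 1000 bits
= 192000000 bits
= 24000000 bytes
= 23437.5 KB
BDP = 192000000 bits (24000000 bytes)


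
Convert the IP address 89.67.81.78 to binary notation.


89 = 01011001
67 = 01000011
81 = 01010001
78 = 01001110
Binary: 01011001.01000011.01010001.01001110


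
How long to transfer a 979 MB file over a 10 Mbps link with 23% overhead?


Effective throughput = 10 * (1 - 23/100) = 7.7 Mbps
File size in Mb = 979 * 8 = 7832 Mb
Time = 7832 / 7.7
Time = 1017.1429 seconds


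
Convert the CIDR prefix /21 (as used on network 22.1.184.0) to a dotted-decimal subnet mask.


/21 means 21 network bits, 11 host bits
Binary: 11111111111111111111100000000000
Mask: 255.255.248.0


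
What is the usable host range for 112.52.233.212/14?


Network: 112.52.0.0
Broadcast: 112.55.255.255
First usable = network + 1
Last usable = broadcast - 1
Range: 112.52.0.1 to 112.55.255.254


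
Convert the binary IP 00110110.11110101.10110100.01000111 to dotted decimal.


00110110 = 54
11110101 = 245
10110100 = 180
01000111 = 71
IP: 54.245.180.71


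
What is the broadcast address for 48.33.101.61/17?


Network: 48.33.0.0/17
Host bits = 15
Set all host bits to 1:
Broadcast: 48.33.127.255


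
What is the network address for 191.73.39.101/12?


IP:   10111111.01001001.00100111.01100101
Mask: 11111111.11110000.00000000.00000000
AND operation:
Net:  10111111.01000000.00000000.00000000
Network: 191.64.0.0/12


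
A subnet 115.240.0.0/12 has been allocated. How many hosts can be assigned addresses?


Host bits = 32 - 12 = 20
Total addresses = 2^20 = 1048576
Usable = total - 2 (network and broadcast)
Usable hosts: 1048574


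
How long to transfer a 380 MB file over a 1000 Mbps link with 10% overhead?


Effective throughput = 1000 * (1 - 10/100) = 900 Mbps
File size in Mb = 380 * 8 = 3040 Mb
Time = 3040 / 900
Time = 3.3778 seconds


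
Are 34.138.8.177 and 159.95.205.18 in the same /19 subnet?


Mask: 255.255.224.0
34.138.8.177 AND mask = 34.138.0.0
159.95.205.18 AND mask = 159.95.192.0
No, different subnets (34.138.0.0 vs 159.95.192.0)


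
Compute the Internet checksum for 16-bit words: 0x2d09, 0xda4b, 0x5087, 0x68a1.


Sum all words (with carry folding):
+ 0x2d09 = 0x2d09
+ 0xda4b = 0x0755
+ 0x5087 = 0x57dc
+ 0x68a1 = 0xc07d
One's complement: ~0xc07d
Checksum = 0x3f82


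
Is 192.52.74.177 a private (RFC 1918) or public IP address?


RFC 1918 private ranges:
  10.0.0.0/8 (10.0.0.0 - 10.255.255.255)
  172.16.0.0/12 (172.16.0.0 - 172.31.255.255)
  192.168.0.0/16 (192.168.0.0 - 192.168.255.255)
Public (not in any RFC 1918 range)


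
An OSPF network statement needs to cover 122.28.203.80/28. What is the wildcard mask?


Subnet mask: 255.255.255.240
Wildcard = 255.255.255.255 - subnet mask
255 - 255 = 0
255 - 255 = 0
255 - 255 = 0
255 - 240 = 15
Wildcard: 0.0.0.15


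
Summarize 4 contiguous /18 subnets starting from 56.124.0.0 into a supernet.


Original prefix: /18
Number of subnets: 4 = 2^2
New prefix = 18 - 2 = 16
Supernet: 56.124.0.0/16


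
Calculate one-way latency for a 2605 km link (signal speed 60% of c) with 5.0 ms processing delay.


Speed = 0.6 * 3e5 km/s = 180000 km/s
Propagation delay = 2605 / 180000 = 0.0145 s = 14.4722 ms
Processing delay = 5.0 ms
Total one-way latency = 19.4722 ms


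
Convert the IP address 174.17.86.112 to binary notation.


174 = 10101110
17 = 00010001
86 = 01010110
112 = 01110000
Binary: 10101110.00010001.01010110.01110000


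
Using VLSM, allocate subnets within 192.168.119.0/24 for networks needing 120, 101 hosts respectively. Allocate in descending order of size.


120 hosts -> /25 (126 usable): 192.168.119.0/25
101 hosts -> /25 (126 usable): 192.168.119.128/25
Allocation: 192.168.119.0/25 (120 hosts, 126 usable); 192.168.119.128/25 (101 hosts, 126 usable)


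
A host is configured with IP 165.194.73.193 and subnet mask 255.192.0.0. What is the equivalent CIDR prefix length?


Binary: 11111111.11000000.00000000.00000000
Count leading 1s
Prefix: /10


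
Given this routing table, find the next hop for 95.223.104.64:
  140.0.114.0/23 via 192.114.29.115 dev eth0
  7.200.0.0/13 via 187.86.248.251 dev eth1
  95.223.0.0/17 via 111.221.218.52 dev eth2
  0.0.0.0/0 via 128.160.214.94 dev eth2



Longest prefix match for 95.223.104.64:
  /23 140.0.114.0: no
  /13 7.200.0.0: no
  /17 95.223.0.0: MATCH
  /0 0.0.0.0: MATCH
Selected: next-hop 111.221.218.52 via eth2 (matched /17)


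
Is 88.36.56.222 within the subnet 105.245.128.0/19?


Subnet network: 105.245.128.0
Test IP AND mask: 88.36.32.0
No, 88.36.56.222 is not in 105.245.128.0/19


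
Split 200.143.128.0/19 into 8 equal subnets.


New prefix = 19 + 3 = 22
Each subnet has 1024 addresses
  200.143.128.0/22
  200.143.132.0/22
  200.143.136.0/22
  200.143.140.0/22
  200.143.144.0/22
  200.143.148.0/22
  200.143.152.0/22
  200.143.156.0/22
Subnets: 200.143.128.0/22, 200.143.132.0/22, 200.143.136.0/22, 200.143.140.0/22, 200.143.144.0/22, 200.143.148.0/22, 200.143.152.0/22, 200.143.156.0/22


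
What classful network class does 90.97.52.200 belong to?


First octet: 90
Binary: 01011010
0xxxxxxx -> Class A (1-126)
Class A, default mask 255.0.0.0 (/8)


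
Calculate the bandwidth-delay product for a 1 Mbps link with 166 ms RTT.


BDP = bandwidth * RTT
= 1 Mbps * 166 ms
= 1 * 1e6 * 166 / 1000 bits
= 166000 bits
= 20750 bytes
= 20.2637 KB
BDP = 166000 bits (20750 bytes)


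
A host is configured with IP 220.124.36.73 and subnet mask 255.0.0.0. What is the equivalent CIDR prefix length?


Binary: 11111111.00000000.00000000.00000000
Count leading 1s
Prefix: /8


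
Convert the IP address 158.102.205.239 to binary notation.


158 = 10011110
102 = 01100110
205 = 11001101
239 = 11101111
Binary: 10011110.01100110.11001101.11101111


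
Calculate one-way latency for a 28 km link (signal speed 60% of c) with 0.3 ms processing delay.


Speed = 0.6 * 3e5 km/s = 180000 km/s
Propagation delay = 28 / 180000 = 0.0002 s = 0.1556 ms
Processing delay = 0.3 ms
Total one-way latency = 0.4556 ms


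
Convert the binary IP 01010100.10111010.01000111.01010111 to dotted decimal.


01010100 = 84
10111010 = 186
01000111 = 71
01010111 = 87
IP: 84.186.71.87


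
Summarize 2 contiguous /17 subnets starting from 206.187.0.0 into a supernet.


Original prefix: /17
Number of subnets: 2 = 2^1
New prefix = 17 - 1 = 16
Supernet: 206.187.0.0/16


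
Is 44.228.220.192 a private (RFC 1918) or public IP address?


RFC 1918 private ranges:
  10.0.0.0/8 (10.0.0.0 - 10.255.255.255)
  172.16.0.0/12 (172.16.0.0 - 172.31.255.255)
  192.168.0.0/16 (192.168.0.0 - 192.168.255.255)
Public (not in any RFC 1918 range)


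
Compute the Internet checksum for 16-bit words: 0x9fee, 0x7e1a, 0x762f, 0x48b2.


Sum all words (with carry folding):
+ 0x9fee = 0x9fee
+ 0x7e1a = 0x1e09
+ 0x762f = 0x9438
+ 0x48b2 = 0xdcea
One's complement: ~0xdcea
Checksum = 0x2315


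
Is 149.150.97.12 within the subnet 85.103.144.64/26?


Subnet network: 85.103.144.64
Test IP AND mask: 149.150.97.0
No, 149.150.97.12 is not in 85.103.144.64/26


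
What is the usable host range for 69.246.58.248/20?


Network: 69.246.48.0
Broadcast: 69.246.63.255
First usable = network + 1
Last usable = broadcast - 1
Range: 69.246.48.1 to 69.246.63.254


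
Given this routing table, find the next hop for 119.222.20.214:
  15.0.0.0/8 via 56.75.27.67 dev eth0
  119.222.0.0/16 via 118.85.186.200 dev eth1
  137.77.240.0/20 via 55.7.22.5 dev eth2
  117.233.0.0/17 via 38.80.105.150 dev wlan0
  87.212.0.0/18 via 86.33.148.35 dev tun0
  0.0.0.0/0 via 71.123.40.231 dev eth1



Longest prefix match for 119.222.20.214:
  /8 15.0.0.0: no
  /16 119.222.0.0: MATCH
  /20 137.77.240.0: no
  /17 117.233.0.0: no
  /18 87.212.0.0: no
  /0 0.0.0.0: MATCH
Selected: next-hop 118.85.186.200 via eth1 (matched /16)


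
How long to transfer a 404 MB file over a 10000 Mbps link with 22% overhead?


Effective throughput = 10000 * (1 - 22/100) = 7800 Mbps
File size in Mb = 404 * 8 = 3232 Mb
Time = 3232 / 7800
Time = 0.4144 seconds


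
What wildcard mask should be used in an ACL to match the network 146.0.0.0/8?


Subnet mask: 255.0.0.0
Wildcard = 255.255.255.255 - subnet mask
255 - 255 = 0
255 - 0 = 255
255 - 0 = 255
255 - 0 = 255
Wildcard: 0.255.255.255


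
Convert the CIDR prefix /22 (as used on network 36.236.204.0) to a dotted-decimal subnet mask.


/22 means 22 network bits, 10 host bits
Binary: 11111111111111111111110000000000
Mask: 255.255.252.0


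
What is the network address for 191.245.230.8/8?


IP:   10111111.11110101.11100110.00001000
Mask: 11111111.00000000.00000000.00000000
AND operation:
Net:  10111111.00000000.00000000.00000000
Network: 191.0.0.0/8


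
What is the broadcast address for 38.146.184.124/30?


Network: 38.146.184.124/30
Host bits = 2
Set all host bits to 1:
Broadcast: 38.146.184.127


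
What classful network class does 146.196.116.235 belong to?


First octet: 146
Binary: 10010010
10xxxxxx -> Class B (128-191)
Class B, default mask 255.255.0.0 (/16)


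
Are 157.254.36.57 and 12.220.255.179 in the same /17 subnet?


Mask: 255.255.128.0
157.254.36.57 AND mask = 157.254.0.0
12.220.255.179 AND mask = 12.220.128.0
No, different subnets (157.254.0.0 vs 12.220.128.0)


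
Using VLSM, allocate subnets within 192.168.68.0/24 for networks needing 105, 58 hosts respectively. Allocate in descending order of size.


105 hosts -> /25 (126 usable): 192.168.68.0/25
58 hosts -> /26 (62 usable): 192.168.68.128/26
Allocation: 192.168.68.0/25 (105 hosts, 126 usable); 192.168.68.128/26 (58 hosts, 62 usable)


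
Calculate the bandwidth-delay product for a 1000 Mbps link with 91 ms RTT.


BDP = bandwidth * RTT
= 1000 Mbps * 91 ms
= 1000 * 1e6 * 91 / 1000 bits
= 91000000 bits
= 11375000 bytes
= 11108.3984 KB
BDP = 91000000 bits (11375000 bytes)


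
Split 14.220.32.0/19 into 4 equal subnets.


New prefix = 19 + 2 = 21
Each subnet has 2048 addresses
  14.220.32.0/21
  14.220.40.0/21
  14.220.48.0/21
  14.220.56.0/21
Subnets: 14.220.32.0/21, 14.220.40.0/21, 14.220.48.0/21, 14.220.56.0/21


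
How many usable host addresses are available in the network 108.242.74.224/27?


Host bits = 32 - 27 = 5
Total addresses = 2^5 = 32
Usable = total - 2 (network and broadcast)
Usable hosts: 30


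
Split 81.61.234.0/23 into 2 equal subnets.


New prefix = 23 + 1 = 24
Each subnet has 256 addresses
  81.61.234.0/24
  81.61.235.0/24
Subnets: 81.61.234.0/24, 81.61.235.0/24


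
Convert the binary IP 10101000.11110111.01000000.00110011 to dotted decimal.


10101000 = 168
11110111 = 247
01000000 = 64
00110011 = 51
IP: 168.247.64.51


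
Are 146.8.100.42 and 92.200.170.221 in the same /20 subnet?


Mask: 255.255.240.0
146.8.100.42 AND mask = 146.8.96.0
92.200.170.221 AND mask = 92.200.160.0
No, different subnets (146.8.96.0 vs 92.200.160.0)


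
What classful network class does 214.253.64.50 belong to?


First octet: 214
Binary: 11010110
110xxxxx -> Class C (192-223)
Class C, default mask 255.255.255.0 (/24)


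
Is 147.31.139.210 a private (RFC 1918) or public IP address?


RFC 1918 private ranges:
  10.0.0.0/8 (10.0.0.0 - 10.255.255.255)
  172.16.0.0/12 (172.16.0.0 - 172.31.255.255)
  192.168.0.0/16 (192.168.0.0 - 192.168.255.255)
Public (not in any RFC 1918 range)


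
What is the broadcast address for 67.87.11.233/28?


Network: 67.87.11.224/28
Host bits = 4
Set all host bits to 1:
Broadcast: 67.87.11.239


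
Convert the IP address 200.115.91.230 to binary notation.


200 = 11001000
115 = 01110011
91 = 01011011
230 = 11100110
Binary: 11001000.01110011.01011011.11100110


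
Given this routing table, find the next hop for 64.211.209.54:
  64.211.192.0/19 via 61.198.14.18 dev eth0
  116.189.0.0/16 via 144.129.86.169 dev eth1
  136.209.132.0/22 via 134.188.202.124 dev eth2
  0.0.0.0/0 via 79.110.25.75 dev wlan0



Longest prefix match for 64.211.209.54:
  /19 64.211.192.0: MATCH
  /16 116.189.0.0: no
  /22 136.209.132.0: no
  /0 0.0.0.0: MATCH
Selected: next-hop 61.198.14.18 via eth0 (matched /19)


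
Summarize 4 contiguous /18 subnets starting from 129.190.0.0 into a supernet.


Original prefix: /18
Number of subnets: 4 = 2^2
New prefix = 18 - 2 = 16
Supernet: 129.190.0.0/16


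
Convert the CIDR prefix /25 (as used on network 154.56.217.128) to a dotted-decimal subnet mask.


/25 means 25 network bits, 7 host bits
Binary: 11111111111111111111111110000000
Mask: 255.255.255.128


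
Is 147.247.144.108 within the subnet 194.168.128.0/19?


Subnet network: 194.168.128.0
Test IP AND mask: 147.247.128.0
No, 147.247.144.108 is not in 194.168.128.0/19


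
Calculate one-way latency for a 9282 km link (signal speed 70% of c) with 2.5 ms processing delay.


Speed = 0.7 * 3e5 km/s = 210000 km/s
Propagation delay = 9282 / 210000 = 0.0442 s = 44.2 ms
Processing delay = 2.5 ms
Total one-way latency = 46.7 ms


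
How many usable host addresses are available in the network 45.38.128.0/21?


Host bits = 32 - 21 = 11
Total addresses = 2^11 = 2048
Usable = total - 2 (network and broadcast)
Usable hosts: 2046


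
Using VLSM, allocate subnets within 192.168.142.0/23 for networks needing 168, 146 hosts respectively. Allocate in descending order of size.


168 hosts -> /24 (254 usable): 192.168.142.0/24
146 hosts -> /24 (254 usable): 192.168.143.0/24
Allocation: 192.168.142.0/24 (168 hosts, 254 usable); 192.168.143.0/24 (146 hosts, 254 usable)


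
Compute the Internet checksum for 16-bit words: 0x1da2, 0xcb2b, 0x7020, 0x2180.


Sum all words (with carry folding):
+ 0x1da2 = 0x1da2
+ 0xcb2b = 0xe8cd
+ 0x7020 = 0x58ee
+ 0x2180 = 0x7a6e
One's complement: ~0x7a6e
Checksum = 0x8591


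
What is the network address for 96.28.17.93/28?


IP:   01100000.00011100.00010001.01011101
Mask: 11111111.11111111.11111111.11110000
AND operation:
Net:  01100000.00011100.00010001.01010000
Network: 96.28.17.80/28


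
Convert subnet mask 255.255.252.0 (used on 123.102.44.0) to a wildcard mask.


Subnet mask: 255.255.252.0
Wildcard = 255.255.255.255 - subnet mask
255 - 255 = 0
255 - 255 = 0
255 - 252 = 3
255 - 0 = 255
Wildcard: 0.0.3.255


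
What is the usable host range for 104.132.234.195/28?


Network: 104.132.234.192
Broadcast: 104.132.234.207
First usable = network + 1
Last usable = broadcast - 1
Range: 104.132.234.193 to 104.132.234.206


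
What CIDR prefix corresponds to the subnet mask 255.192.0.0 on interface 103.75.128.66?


Binary: 11111111.11000000.00000000.00000000
Count leading 1s
Prefix: /10


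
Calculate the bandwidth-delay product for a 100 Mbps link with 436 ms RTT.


BDP = bandwidth * RTT
= 100 Mbps * 436 ms
= 100 * 1e6 * 436 / 1000 bits
= 43600000 bits
= 5450000 bytes
= 5322.2656 KB
BDP = 43600000 bits (5450000 bytes)


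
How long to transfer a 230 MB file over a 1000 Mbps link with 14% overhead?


Effective throughput = 1000 * (1 - 14/100) = 860 Mbps
File size in Mb = 230 * 8 = 1840 Mb
Time = 1840 / 860
Time = 2.1395 seconds


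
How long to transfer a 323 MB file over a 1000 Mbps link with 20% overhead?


Effective throughput = 1000 * (1 - 20/100) = 800 Mbps
File size in Mb = 323 * 8 = 2584 Mb
Time = 2584 / 800
Time = 3.23 seconds


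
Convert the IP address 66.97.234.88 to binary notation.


66 = 01000010
97 = 01100001
234 = 11101010
88 = 01011000
Binary: 01000010.01100001.11101010.01011000


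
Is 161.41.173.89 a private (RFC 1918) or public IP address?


RFC 1918 private ranges:
  10.0.0.0/8 (10.0.0.0 - 10.255.255.255)
  172.16.0.0/12 (172.16.0.0 - 172.31.255.255)
  192.168.0.0/16 (192.168.0.0 - 192.168.255.255)
Public (not in any RFC 1918 range)


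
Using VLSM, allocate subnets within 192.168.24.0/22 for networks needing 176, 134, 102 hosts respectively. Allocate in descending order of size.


176 hosts -> /24 (254 usable): 192.168.24.0/24
134 hosts -> /24 (254 usable): 192.168.25.0/24
102 hosts -> /25 (126 usable): 192.168.26.0/25
Allocation: 192.168.24.0/24 (176 hosts, 254 usable); 192.168.25.0/24 (134 hosts, 254 usable); 192.168.26.0/25 (102 hosts, 126 usable)


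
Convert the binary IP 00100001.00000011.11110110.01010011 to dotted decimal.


00100001 = 33
00000011 = 3
11110110 = 246
01010011 = 83
IP: 33.3.246.83


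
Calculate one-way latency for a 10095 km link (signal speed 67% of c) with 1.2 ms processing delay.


Speed = 0.67 * 3e5 km/s = 201000 km/s
Propagation delay = 10095 / 201000 = 0.0502 s = 50.2239 ms
Processing delay = 1.2 ms
Total one-way latency = 51.4239 ms


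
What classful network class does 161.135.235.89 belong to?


First octet: 161
Binary: 10100001
10xxxxxx -> Class B (128-191)
Class B, default mask 255.255.0.0 (/16)


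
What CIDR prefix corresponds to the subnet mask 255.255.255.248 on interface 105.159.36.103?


Binary: 11111111.11111111.11111111.11111000
Count leading 1s
Prefix: /29


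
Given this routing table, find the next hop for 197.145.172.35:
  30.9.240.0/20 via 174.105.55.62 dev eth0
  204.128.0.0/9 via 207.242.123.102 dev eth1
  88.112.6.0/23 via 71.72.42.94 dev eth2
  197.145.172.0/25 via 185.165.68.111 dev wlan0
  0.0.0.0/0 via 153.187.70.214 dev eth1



Longest prefix match for 197.145.172.35:
  /20 30.9.240.0: no
  /9 204.128.0.0: no
  /23 88.112.6.0: no
  /25 197.145.172.0: MATCH
  /0 0.0.0.0: MATCH
Selected: next-hop 185.165.68.111 via wlan0 (matched /25)


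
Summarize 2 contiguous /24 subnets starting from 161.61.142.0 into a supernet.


Original prefix: /24
Number of subnets: 2 = 2^1
New prefix = 24 - 1 = 23
Supernet: 161.61.142.0/23


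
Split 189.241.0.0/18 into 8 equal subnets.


New prefix = 18 + 3 = 21
Each subnet has 2048 addresses
  189.241.0.0/21
  189.241.8.0/21
  189.241.16.0/21
  189.241.24.0/21
  189.241.32.0/21
  189.241.40.0/21
  189.241.48.0/21
  189.241.56.0/21
Subnets: 189.241.0.0/21, 189.241.8.0/21, 189.241.16.0/21, 189.241.24.0/21, 189.241.32.0/21, 189.241.40.0/21, 189.241.48.0/21, 189.241.56.0/21


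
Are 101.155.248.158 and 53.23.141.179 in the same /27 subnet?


Mask: 255.255.255.224
101.155.248.158 AND mask = 101.155.248.128
53.23.141.179 AND mask = 53.23.141.160
No, different subnets (101.155.248.128 vs 53.23.141.160)


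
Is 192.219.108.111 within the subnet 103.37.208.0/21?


Subnet network: 103.37.208.0
Test IP AND mask: 192.219.104.0
No, 192.219.108.111 is not in 103.37.208.0/21


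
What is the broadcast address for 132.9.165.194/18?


Network: 132.9.128.0/18
Host bits = 14
Set all host bits to 1:
Broadcast: 132.9.191.255


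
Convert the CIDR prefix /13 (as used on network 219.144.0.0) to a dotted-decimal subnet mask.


/13 means 13 network bits, 19 host bits
Binary: 11111111111110000000000000000000
Mask: 255.248.0.0


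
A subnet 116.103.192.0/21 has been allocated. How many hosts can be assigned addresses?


Host bits = 32 - 21 = 11
Total addresses = 2^11 = 2048
Usable = total - 2 (network and broadcast)
Usable hosts: 2046


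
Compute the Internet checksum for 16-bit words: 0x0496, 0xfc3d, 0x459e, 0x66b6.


Sum all words (with carry folding):
+ 0x0496 = 0x0496
+ 0xfc3d = 0x00d4
+ 0x459e = 0x4672
+ 0x66b6 = 0xad28
One's complement: ~0xad28
Checksum = 0x52d7


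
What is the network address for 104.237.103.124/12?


IP:   01101000.11101101.01100111.01111100
Mask: 11111111.11110000.00000000.00000000
AND operation:
Net:  01101000.11100000.00000000.00000000
Network: 104.224.0.0/12


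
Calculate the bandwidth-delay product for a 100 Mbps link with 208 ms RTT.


BDP = bandwidth * RTT
= 100 Mbps * 208 ms
= 100 * 1e6 * 208 / 1000 bits
= 20800000 bits
= 2600000 bytes
= 2539.0625 KB
BDP = 20800000 bits (2600000 bytes)


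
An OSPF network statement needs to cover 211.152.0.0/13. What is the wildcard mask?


Subnet mask: 255.248.0.0
Wildcard = 255.255.255.255 - subnet mask
255 - 255 = 0
255 - 248 = 7
255 - 0 = 255
255 - 0 = 255
Wildcard: 0.7.255.255


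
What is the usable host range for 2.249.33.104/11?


Network: 2.224.0.0
Broadcast: 2.255.255.255
First usable = network + 1
Last usable = broadcast - 1
Range: 2.224.0.1 to 2.255.255.254


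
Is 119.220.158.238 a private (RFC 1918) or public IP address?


RFC 1918 private ranges:
  10.0.0.0/8 (10.0.0.0 - 10.255.255.255)
  172.16.0.0/12 (172.16.0.0 - 172.31.255.255)
  192.168.0.0/16 (192.168.0.0 - 192.168.255.255)
Public (not in any RFC 1918 range)


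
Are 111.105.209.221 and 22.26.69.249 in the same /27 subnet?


Mask: 255.255.255.224
111.105.209.221 AND mask = 111.105.209.192
22.26.69.249 AND mask = 22.26.69.224
No, different subnets (111.105.209.192 vs 22.26.69.224)


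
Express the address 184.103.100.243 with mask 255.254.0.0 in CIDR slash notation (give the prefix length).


Binary: 11111111.11111110.00000000.00000000
Count leading 1s
Prefix: /15


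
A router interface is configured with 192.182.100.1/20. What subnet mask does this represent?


/20 means 20 network bits, 12 host bits
Binary: 11111111111111111111000000000000
Mask: 255.255.240.0


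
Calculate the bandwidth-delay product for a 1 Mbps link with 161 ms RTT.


BDP = bandwidth * RTT
= 1 Mbps * 161 ms
= 1 * 1e6 * 161 / 1000 bits
= 161000 bits
= 20125 bytes
= 19.6533 KB
BDP = 161000 bits (20125 bytes)


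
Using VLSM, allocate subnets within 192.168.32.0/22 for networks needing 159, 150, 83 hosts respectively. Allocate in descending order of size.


159 hosts -> /24 (254 usable): 192.168.32.0/24
150 hosts -> /24 (254 usable): 192.168.33.0/24
83 hosts -> /25 (126 usable): 192.168.34.0/25
Allocation: 192.168.32.0/24 (159 hosts, 254 usable); 192.168.33.0/24 (150 hosts, 254 usable); 192.168.34.0/25 (83 hosts, 126 usable)


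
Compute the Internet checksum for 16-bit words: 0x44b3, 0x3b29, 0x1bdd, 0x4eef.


Sum all words (with carry folding):
+ 0x44b3 = 0x44b3
+ 0x3b29 = 0x7fdc
+ 0x1bdd = 0x9bb9
+ 0x4eef = 0xeaa8
One's complement: ~0xeaa8
Checksum = 0x1557


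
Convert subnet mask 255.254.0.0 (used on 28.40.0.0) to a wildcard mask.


Subnet mask: 255.254.0.0
Wildcard = 255.255.255.255 - subnet mask
255 - 255 = 0
255 - 254 = 1
255 - 0 = 255
255 - 0 = 255
Wildcard: 0.1.255.255


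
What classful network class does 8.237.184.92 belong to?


First octet: 8
Binary: 00001000
0xxxxxxx -> Class A (1-126)
Class A, default mask 255.0.0.0 (/8)


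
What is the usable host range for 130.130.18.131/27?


Network: 130.130.18.128
Broadcast: 130.130.18.159
First usable = network + 1
Last usable = broadcast - 1
Range: 130.130.18.129 to 130.130.18.158


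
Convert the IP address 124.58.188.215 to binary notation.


124 = 01111100
58 = 00111010
188 = 10111100
215 = 11010111
Binary: 01111100.00111010.10111100.11010111


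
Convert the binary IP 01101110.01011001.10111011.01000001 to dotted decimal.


01101110 = 110
01011001 = 89
10111011 = 187
01000001 = 65
IP: 110.89.187.65


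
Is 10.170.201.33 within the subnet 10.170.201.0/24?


Subnet network: 10.170.201.0
Test IP AND mask: 10.170.201.0
Yes, 10.170.201.33 is in 10.170.201.0/24


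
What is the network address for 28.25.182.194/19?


IP:   00011100.00011001.10110110.11000010
Mask: 11111111.11111111.11100000.00000000
AND operation:
Net:  00011100.00011001.10100000.00000000
Network: 28.25.160.0/19


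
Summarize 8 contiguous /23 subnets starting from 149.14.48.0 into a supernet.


Original prefix: /23
Number of subnets: 8 = 2^3
New prefix = 23 - 3 = 20
Supernet: 149.14.48.0/20


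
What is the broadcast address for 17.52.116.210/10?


Network: 17.0.0.0/10
Host bits = 22
Set all host bits to 1:
Broadcast: 17.63.255.255


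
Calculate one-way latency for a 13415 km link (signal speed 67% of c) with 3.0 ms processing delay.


Speed = 0.67 * 3e5 km/s = 201000 km/s
Propagation delay = 13415 / 201000 = 0.0667 s = 66.7413 ms
Processing delay = 3.0 ms
Total one-way latency = 69.7413 ms


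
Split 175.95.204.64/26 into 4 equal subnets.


New prefix = 26 + 2 = 28
Each subnet has 16 addresses
  175.95.204.64/28
  175.95.204.80/28
  175.95.204.96/28
  175.95.204.112/28
Subnets: 175.95.204.64/28, 175.95.204.80/28, 175.95.204.96/28, 175.95.204.112/28


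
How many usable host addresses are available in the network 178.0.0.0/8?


Host bits = 32 - 8 = 24
Total addresses = 2^24 = 16777216
Usable = total - 2 (network and broadcast)
Usable hosts: 16777214


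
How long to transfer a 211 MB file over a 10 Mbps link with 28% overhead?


Effective throughput = 10 * (1 - 28/100) = 7.2 Mbps
File size in Mb = 211 * 8 = 1688 Mb
Time = 1688 / 7.2
Time = 234.4444 seconds


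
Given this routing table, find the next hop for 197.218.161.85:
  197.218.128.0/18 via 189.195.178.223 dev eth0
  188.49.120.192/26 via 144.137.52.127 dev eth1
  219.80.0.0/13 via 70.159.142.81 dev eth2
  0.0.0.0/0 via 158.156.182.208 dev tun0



Longest prefix match for 197.218.161.85:
  /18 197.218.128.0: MATCH
  /26 188.49.120.192: no
  /13 219.80.0.0: no
  /0 0.0.0.0: MATCH
Selected: next-hop 189.195.178.223 via eth0 (matched /18)


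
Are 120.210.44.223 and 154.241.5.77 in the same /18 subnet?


Mask: 255.255.192.0
120.210.44.223 AND mask = 120.210.0.0
154.241.5.77 AND mask = 154.241.0.0
No, different subnets (120.210.0.0 vs 154.241.0.0)


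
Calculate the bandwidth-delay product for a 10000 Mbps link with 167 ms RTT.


BDP = bandwidth * RTT
= 10000 Mbps * 167 ms
= 10000 * 1e6 * 167 / 1000 bits
= 1670000000 bits
= 208750000 bytes
= 203857.4219 KB
BDP = 1670000000 bits (208750000 bytes)


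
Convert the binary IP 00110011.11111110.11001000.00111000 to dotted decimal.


00110011 = 51
11111110 = 254
11001000 = 200
00111000 = 56
IP: 51.254.200.56


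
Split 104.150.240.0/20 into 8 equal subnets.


New prefix = 20 + 3 = 23
Each subnet has 512 addresses
  104.150.240.0/23
  104.150.242.0/23
  104.150.244.0/23
  104.150.246.0/23
  104.150.248.0/23
  104.150.250.0/23
  104.150.252.0/23
  104.150.254.0/23
Subnets: 104.150.240.0/23, 104.150.242.0/23, 104.150.244.0/23, 104.150.246.0/23, 104.150.248.0/23, 104.150.250.0/23, 104.150.252.0/23, 104.150.254.0/23


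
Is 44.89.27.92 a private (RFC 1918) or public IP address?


RFC 1918 private ranges:
  10.0.0.0/8 (10.0.0.0 - 10.255.255.255)
  172.16.0.0/12 (172.16.0.0 - 172.31.255.255)
  192.168.0.0/16 (192.168.0.0 - 192.168.255.255)
Public (not in any RFC 1918 range)


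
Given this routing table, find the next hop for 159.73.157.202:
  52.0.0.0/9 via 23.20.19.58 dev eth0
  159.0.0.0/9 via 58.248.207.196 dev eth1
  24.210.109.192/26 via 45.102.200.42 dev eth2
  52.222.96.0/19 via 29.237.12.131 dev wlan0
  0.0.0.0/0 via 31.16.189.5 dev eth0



Longest prefix match for 159.73.157.202:
  /9 52.0.0.0: no
  /9 159.0.0.0: MATCH
  /26 24.210.109.192: no
  /19 52.222.96.0: no
  /0 0.0.0.0: MATCH
Selected: next-hop 58.248.207.196 via eth1 (matched /9)


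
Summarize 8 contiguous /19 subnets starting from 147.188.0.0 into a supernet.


Original prefix: /19
Number of subnets: 8 = 2^3
New prefix = 19 - 3 = 16
Supernet: 147.188.0.0/16


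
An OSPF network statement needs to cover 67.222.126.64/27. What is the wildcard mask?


Subnet mask: 255.255.255.224
Wildcard = 255.255.255.255 - subnet mask
255 - 255 = 0
255 - 255 = 0
255 - 255 = 0
255 - 224 = 31
Wildcard: 0.0.0.31


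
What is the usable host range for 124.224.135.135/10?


Network: 124.192.0.0
Broadcast: 124.255.255.255
First usable = network + 1
Last usable = broadcast - 1
Range: 124.192.0.1 to 124.255.255.254


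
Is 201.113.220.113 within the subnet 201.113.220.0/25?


Subnet network: 201.113.220.0
Test IP AND mask: 201.113.220.0
Yes, 201.113.220.113 is in 201.113.220.0/25


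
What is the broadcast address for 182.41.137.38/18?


Network: 182.41.128.0/18
Host bits = 14
Set all host bits to 1:
Broadcast: 182.41.191.255


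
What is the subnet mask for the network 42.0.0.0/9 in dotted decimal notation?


/9 means 9 network bits, 23 host bits
Binary: 11111111100000000000000000000000
Mask: 255.128.0.0


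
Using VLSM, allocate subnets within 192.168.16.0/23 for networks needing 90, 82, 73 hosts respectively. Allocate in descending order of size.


90 hosts -> /25 (126 usable): 192.168.16.0/25
82 hosts -> /25 (126 usable): 192.168.16.128/25
73 hosts -> /25 (126 usable): 192.168.17.0/25
Allocation: 192.168.16.0/25 (90 hosts, 126 usable); 192.168.16.128/25 (82 hosts, 126 usable); 192.168.17.0/25 (73 hosts, 126 usable)


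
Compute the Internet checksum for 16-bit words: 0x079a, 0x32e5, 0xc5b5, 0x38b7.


Sum all words (with carry folding):
+ 0x079a = 0x079a
+ 0x32e5 = 0x3a7f
+ 0xc5b5 = 0x0035
+ 0x38b7 = 0x38ec
One's complement: ~0x38ec
Checksum = 0xc713


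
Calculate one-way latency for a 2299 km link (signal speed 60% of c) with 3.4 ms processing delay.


Speed = 0.6 * 3e5 km/s = 180000 km/s
Propagation delay = 2299 / 180000 = 0.0128 s = 12.7722 ms
Processing delay = 3.4 ms
Total one-way latency = 16.1722 ms


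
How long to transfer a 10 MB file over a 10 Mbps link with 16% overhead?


Effective throughput = 10 * (1 - 16/100) = 8.4 Mbps
File size in Mb = 10 * 8 = 80 Mb
Time = 80 / 8.4
Time = 9.5238 seconds


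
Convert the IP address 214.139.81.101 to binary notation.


214 = 11010110
139 = 10001011
81 = 01010001
101 = 01100101
Binary: 11010110.10001011.01010001.01100101


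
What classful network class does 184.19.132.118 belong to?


First octet: 184
Binary: 10111000
10xxxxxx -> Class B (128-191)
Class B, default mask 255.255.0.0 (/16)


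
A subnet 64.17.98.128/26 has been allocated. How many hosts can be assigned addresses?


Host bits = 32 - 26 = 6
Total addresses = 2^6 = 64
Usable = total - 2 (network and broadcast)
Usable hosts: 62


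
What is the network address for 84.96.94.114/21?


IP:   01010100.01100000.01011110.01110010
Mask: 11111111.11111111.11111000.00000000
AND operation:
Net:  01010100.01100000.01011000.00000000
Network: 84.96.88.0/21


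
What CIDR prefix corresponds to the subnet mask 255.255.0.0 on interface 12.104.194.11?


Binary: 11111111.11111111.00000000.00000000
Count leading 1s
Prefix: /16


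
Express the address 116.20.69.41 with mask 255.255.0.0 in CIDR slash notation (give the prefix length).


Binary: 11111111.11111111.00000000.00000000
Count leading 1s
Prefix: /16


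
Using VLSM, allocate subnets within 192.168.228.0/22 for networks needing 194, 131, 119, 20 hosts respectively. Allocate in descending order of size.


194 hosts -> /24 (254 usable): 192.168.228.0/24
131 hosts -> /24 (254 usable): 192.168.229.0/24
119 hosts -> /25 (126 usable): 192.168.230.0/25
20 hosts -> /27 (30 usable): 192.168.230.128/27
Allocation: 192.168.228.0/24 (194 hosts, 254 usable); 192.168.229.0/24 (131 hosts, 254 usable); 192.168.230.0/25 (119 hosts, 126 usable); 192.168.230.128/27 (20 hosts, 30 usable)


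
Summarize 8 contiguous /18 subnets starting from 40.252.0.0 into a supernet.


Original prefix: /18
Number of subnets: 8 = 2^3
New prefix = 18 - 3 = 15
Supernet: 40.252.0.0/15
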